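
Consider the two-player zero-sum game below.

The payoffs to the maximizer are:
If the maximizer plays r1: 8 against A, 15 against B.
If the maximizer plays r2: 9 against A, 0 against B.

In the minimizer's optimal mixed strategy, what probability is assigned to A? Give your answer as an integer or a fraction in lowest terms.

Row minima are 8 and 0, so the maximizer's maximin is 8; column maxima are 9 and 15, so the minimizer's minimax is 9. These differ, so the equilibrium is in mixed strategies.
Let the minimizer play A with probability q. The maximizer is indifferent when 8q + 15(1−q) = 9q, giving q = 15/16.

15/16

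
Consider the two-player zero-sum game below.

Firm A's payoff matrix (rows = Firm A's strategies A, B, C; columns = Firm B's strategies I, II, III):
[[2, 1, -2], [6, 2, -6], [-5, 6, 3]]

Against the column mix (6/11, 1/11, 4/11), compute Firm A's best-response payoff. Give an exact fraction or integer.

A: (2)·(6/11) + (1)·(1/11) + (-2)·(4/11) = 5/11.
B: (6)·(6/11) + (2)·(1/11) + (-6)·(4/11) = 14/11.
C: (-5)·(6/11) + (6)·(1/11) + (3)·(4/11) = -12/11.
The best pure response is B with expected payoff 14/11.

14/11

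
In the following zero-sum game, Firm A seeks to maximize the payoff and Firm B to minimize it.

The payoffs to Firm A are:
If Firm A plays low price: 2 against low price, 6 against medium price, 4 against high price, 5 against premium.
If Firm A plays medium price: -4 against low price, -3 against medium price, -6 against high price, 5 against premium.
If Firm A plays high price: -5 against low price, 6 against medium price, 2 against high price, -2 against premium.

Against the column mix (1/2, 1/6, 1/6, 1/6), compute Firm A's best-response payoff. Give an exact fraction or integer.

low price: (2)·(1/2) + (6)·(1/6) + (4)·(1/6) + (5)·(1/6) = 7/2.
medium price: (-4)·(1/2) + (-3)·(1/6) + (-6)·(1/6) + (5)·(1/6) = -8/3.
high price: (-5)·(1/2) + (6)·(1/6) + (2)·(1/6) + (-2)·(1/6) = -3/2.
The best pure response is low price with expected payoff 7/2.

7/2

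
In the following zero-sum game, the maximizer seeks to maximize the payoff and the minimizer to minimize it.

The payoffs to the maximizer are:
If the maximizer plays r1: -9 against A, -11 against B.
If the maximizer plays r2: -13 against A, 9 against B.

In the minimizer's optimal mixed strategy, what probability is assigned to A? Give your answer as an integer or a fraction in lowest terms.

Row minima are -11 and -13, so the maximizer's maximin is -11; column maxima are -9 and 9, so the minimizer's minimax is -9. These differ, so the equilibrium is in mixed strategies.
Let the minimizer play A with probability q. The maximizer is indifferent when −9q − 11(1−q) = −13q + 9(1−q), giving q = 5/6.

5/6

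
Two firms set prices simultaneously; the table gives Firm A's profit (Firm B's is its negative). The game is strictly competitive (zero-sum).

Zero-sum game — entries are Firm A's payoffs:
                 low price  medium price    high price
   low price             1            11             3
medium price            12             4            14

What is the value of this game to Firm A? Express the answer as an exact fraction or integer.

Column high price is strictly dominated by low price for Firm B (it gives Firm A more in every row).
The remaining 2×2 game on (low price, medium price) × (low price, medium price) has no saddle point. Let Firm A play low price with probability p; indifference gives p + 12(1−p) = 11p + 4(1−p), so p = 4/9.
Similarly Firm B's optimal q on low price is 7/18, and the value is 1·(7/18) + (11)·(11/18) = 64/9.

64/9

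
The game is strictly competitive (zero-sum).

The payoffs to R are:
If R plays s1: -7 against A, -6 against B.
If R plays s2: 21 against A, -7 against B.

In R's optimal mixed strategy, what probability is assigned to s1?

28/29

Row minima are -7 and -7, so R's maximin is -7; column maxima are 21 and -6, so C's minimax is -6. These differ, so the equilibrium is in mixed strategies.
Let R play s1 with probability p. C is indifferent when −7p + 21(1−p) = −6p − 7(1−p), giving p = 28/29.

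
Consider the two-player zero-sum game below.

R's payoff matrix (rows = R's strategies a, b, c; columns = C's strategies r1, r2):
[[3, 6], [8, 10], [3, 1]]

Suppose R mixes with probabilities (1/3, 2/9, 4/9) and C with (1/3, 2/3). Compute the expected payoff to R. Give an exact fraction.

Against (1/3, 2/3), each row's expected payoff is a: 5; b: 28/3; c: 5/3.
Taking the (1/3, 2/9, 4/9)-weighted average: (1/3)·(5) + (2/9)·(28/3) + (4/9)·(5/3) = 121/27.

121/27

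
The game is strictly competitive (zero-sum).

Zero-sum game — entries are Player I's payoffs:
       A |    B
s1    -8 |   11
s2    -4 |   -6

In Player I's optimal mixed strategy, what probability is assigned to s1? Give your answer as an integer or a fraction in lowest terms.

Row minima are -8 and -6, so Player I's maximin is -6; column maxima are -4 and 11, so Player II's minimax is -4. These differ, so the equilibrium is in mixed strategies.
Let Player I play s1 with probability p. Player II is indifferent when −8p − 4(1−p) = 11p − 6(1−p), giving p = 2/21.

2/21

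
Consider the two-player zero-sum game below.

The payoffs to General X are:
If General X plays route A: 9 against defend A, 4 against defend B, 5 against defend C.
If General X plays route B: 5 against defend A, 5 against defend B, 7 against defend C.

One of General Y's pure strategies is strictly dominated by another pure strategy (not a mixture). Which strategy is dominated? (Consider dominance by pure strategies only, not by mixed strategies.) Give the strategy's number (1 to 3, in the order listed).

3

General Y prefers columns that give General X less. Compare defend C with defend B: 4 < 5, 5 < 7.
So defend B strictly dominates defend C for General Y; defend C is strictly dominated.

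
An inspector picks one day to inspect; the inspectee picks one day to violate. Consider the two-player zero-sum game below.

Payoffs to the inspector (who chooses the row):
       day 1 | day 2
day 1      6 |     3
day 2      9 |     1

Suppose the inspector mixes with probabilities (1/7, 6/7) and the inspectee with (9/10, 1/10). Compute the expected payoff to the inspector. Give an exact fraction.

Against (9/10, 1/10), each row's expected payoff is day 1: 57/10; day 2: 41/5.
Taking the (1/7, 6/7)-weighted average: (1/7)·(57/10) + (6/7)·(41/5) = 549/70.

549/70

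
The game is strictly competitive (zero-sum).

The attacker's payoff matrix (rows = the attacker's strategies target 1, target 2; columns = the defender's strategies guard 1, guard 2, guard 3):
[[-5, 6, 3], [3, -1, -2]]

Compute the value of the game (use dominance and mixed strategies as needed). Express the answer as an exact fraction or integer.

Column guard 2 is strictly dominated by guard 3 for the defender (it gives the attacker more in every row).
The remaining 2×2 game on (target 1, target 2) × (guard 1, guard 3) has no saddle point. Let the attacker play target 1 with probability p; indifference gives −5p + 3(1−p) = 3p − 2(1−p), so p = 5/13.
Similarly the defender's optimal q on guard 1 is 5/13, and the value is -5·(5/13) + (3)·(8/13) = -1/13.

-1/13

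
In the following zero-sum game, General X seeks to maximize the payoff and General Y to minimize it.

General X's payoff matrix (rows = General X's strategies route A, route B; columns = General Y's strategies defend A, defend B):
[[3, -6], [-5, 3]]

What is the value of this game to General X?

-21/17

Row minima are -6 and -5, so General X's maximin is -5; column maxima are 3 and 3, so General Y's minimax is 3. These differ, so the equilibrium is in mixed strategies.
Let General X play route A with probability p. General Y is indifferent when 3p − 5(1−p) = −6p + 3(1−p), giving p = 8/17.
Let General Y play defend A with probability q. General X is indifferent when 3q − 6(1−q) = −5q + 3(1−q), giving q = 9/17.
The value is 3·(9/17) + (-6)·(8/17) = -21/17.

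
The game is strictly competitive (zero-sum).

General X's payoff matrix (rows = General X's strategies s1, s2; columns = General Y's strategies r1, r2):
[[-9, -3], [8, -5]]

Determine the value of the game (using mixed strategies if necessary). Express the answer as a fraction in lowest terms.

-69/19

Row minima are -9 and -5, so General X's maximin is -5; column maxima are 8 and -3, so General Y's minimax is -3. These differ, so the equilibrium is in mixed strategies.
Let General X play s1 with probability p. General Y is indifferent when −9p + 8(1−p) = −3p − 5(1−p), giving p = 13/19.
Let General Y play r1 with probability q. General X is indifferent when −9q − 3(1−q) = 8q − 5(1−q), giving q = 2/19.
The value is -9·(2/19) + (-3)·(17/19) = -69/19.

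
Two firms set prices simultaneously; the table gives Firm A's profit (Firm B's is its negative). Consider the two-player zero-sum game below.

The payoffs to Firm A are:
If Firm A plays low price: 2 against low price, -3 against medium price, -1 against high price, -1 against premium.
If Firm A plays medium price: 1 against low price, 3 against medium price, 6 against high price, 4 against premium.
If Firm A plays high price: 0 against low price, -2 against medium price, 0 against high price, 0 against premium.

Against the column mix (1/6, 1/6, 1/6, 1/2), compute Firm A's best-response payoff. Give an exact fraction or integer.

low price: (2)·(1/6) + (-3)·(1/6) + (-1)·(1/6) + (-1)·(1/2) = -5/6.
medium price: (1)·(1/6) + (3)·(1/6) + (6)·(1/6) + (4)·(1/2) = 11/3.
high price: (0)·(1/6) + (-2)·(1/6) + (0)·(1/6) + (0)·(1/2) = -1/3.
The best pure response is medium price with expected payoff 11/3.

11/3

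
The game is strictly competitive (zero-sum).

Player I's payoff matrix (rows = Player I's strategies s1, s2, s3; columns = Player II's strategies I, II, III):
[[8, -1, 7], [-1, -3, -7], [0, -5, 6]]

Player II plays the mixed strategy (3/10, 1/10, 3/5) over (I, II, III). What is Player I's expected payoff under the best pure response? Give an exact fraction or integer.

s1: (8)·(3/10) + (-1)·(1/10) + (7)·(3/5) = 13/2.
s2: (-1)·(3/10) + (-3)·(1/10) + (-7)·(3/5) = -24/5.
s3: (0)·(3/10) + (-5)·(1/10) + (6)·(3/5) = 31/10.
The best pure response is s1 with expected payoff 13/2.

13/2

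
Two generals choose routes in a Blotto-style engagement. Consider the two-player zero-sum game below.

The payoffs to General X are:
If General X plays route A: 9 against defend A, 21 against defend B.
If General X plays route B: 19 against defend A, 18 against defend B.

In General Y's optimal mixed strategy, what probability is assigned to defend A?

3/13

Row minima are 9 and 18, so General X's maximin is 18; column maxima are 19 and 21, so General Y's minimax is 19. These differ, so the equilibrium is in mixed strategies.
Let General Y play defend A with probability q. General X is indifferent when 9q + 21(1−q) = 19q + 18(1−q), giving q = 3/13.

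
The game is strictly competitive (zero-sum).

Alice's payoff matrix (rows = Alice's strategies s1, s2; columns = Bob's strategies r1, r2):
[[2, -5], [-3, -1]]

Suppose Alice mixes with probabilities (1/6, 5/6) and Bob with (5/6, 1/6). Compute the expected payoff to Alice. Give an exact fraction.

-25/12

Against (5/6, 1/6), each row's expected payoff is s1: 5/6; s2: -8/3.
Taking the (1/6, 5/6)-weighted average: (1/6)·(5/6) + (5/6)·(-8/3) = -25/12.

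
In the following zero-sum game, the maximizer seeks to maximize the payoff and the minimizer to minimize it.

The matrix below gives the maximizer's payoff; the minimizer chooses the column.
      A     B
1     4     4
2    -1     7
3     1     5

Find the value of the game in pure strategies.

Row minima: 4, -1, 1 → the maximizer's maximin is 4.
Column maxima: 4, 7 → the minimizer's minimax is 4.
They coincide at (1, A), so the value is 4.

4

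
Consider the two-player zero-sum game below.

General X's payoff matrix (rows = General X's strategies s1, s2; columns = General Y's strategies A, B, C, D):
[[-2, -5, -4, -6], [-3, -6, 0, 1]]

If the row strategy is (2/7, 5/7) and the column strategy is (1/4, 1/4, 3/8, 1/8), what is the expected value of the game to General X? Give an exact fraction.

Against (1/4, 1/4, 3/8, 1/8), each row's expected payoff is s1: -4; s2: -17/8.
Taking the (2/7, 5/7)-weighted average: (2/7)·(-4) + (5/7)·(-17/8) = -149/56.

-149/56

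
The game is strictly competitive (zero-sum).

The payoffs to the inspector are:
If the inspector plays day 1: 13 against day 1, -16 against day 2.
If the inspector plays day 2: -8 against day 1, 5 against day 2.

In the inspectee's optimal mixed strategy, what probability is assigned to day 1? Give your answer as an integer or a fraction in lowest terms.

1/2

Row minima are -16 and -8, so the inspector's maximin is -8; column maxima are 13 and 5, so the inspectee's minimax is 5. These differ, so the equilibrium is in mixed strategies.
Let the inspectee play day 1 with probability q. The inspector is indifferent when 13q − 16(1−q) = −8q + 5(1−q), giving q = 1/2.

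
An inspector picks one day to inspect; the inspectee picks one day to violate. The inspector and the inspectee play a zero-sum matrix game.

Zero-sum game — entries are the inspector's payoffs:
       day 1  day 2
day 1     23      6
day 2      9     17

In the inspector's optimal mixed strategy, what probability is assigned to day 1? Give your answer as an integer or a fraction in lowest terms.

8/25

Row minima are 6 and 9, so the inspector's maximin is 9; column maxima are 23 and 17, so the inspectee's minimax is 17. These differ, so the equilibrium is in mixed strategies.
Let the inspector play day 1 with probability p. The inspectee is indifferent when 23p + 9(1−p) = 6p + 17(1−p), giving p = 8/25.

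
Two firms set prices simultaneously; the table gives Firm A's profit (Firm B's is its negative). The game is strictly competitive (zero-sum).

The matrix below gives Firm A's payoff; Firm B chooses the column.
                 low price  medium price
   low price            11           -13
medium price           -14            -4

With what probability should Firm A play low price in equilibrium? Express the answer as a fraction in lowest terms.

Row minima are -13 and -14, so Firm A's maximin is -13; column maxima are 11 and -4, so Firm B's minimax is -4. These differ, so the equilibrium is in mixed strategies.
Let Firm A play low price with probability p. Firm B is indifferent when 11p − 14(1−p) = −13p − 4(1−p), giving p = 5/17.

5/17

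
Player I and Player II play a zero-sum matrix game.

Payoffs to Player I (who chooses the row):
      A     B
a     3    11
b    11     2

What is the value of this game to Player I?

115/17

Row minima are 3 and 2, so Player I's maximin is 3; column maxima are 11 and 11, so Player II's minimax is 11. These differ, so the equilibrium is in mixed strategies.
Let Player I play a with probability p. Player II is indifferent when 3p + 11(1−p) = 11p + 2(1−p), giving p = 9/17.
Let Player II play A with probability q. Player I is indifferent when 3q + 11(1−q) = 11q + 2(1−q), giving q = 9/17.
The value is 3·(9/17) + (11)·(8/17) = 115/17.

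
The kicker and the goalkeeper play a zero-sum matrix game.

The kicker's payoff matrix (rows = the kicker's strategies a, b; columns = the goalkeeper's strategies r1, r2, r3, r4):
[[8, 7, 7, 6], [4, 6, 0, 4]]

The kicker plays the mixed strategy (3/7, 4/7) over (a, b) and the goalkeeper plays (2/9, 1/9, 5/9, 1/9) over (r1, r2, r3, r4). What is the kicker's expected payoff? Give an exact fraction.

Against (2/9, 1/9, 5/9, 1/9), each row's expected payoff is a: 64/9; b: 2.
Taking the (3/7, 4/7)-weighted average: (3/7)·(64/9) + (4/7)·(2) = 88/21.

88/21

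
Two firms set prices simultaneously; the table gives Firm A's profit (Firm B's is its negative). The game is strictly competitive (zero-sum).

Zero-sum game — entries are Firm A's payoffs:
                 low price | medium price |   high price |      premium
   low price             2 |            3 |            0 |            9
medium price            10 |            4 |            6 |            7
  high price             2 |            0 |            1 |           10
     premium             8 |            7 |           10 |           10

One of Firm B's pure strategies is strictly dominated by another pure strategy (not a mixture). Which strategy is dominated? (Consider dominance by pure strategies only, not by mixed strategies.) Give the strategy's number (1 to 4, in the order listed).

Firm B prefers columns that give Firm A less. Compare premium with medium price: 3 < 9, 4 < 7, 0 < 10, 7 < 10.
So medium price strictly dominates premium for Firm B; premium is strictly dominated.

4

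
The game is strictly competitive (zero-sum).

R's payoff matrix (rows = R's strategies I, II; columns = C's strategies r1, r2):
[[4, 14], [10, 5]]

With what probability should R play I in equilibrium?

Row minima are 4 and 5, so R's maximin is 5; column maxima are 10 and 14, so C's minimax is 10. These differ, so the equilibrium is in mixed strategies.
Let R play I with probability p. C is indifferent when 4p + 10(1−p) = 14p + 5(1−p), giving p = 1/3.

1/3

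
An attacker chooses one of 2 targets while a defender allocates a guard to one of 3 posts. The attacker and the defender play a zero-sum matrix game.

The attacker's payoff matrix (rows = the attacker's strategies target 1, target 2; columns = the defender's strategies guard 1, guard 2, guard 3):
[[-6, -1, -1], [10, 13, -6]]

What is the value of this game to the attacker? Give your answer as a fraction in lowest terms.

Column guard 2 is strictly dominated by guard 1 for the defender (it gives the attacker more in every row).
The remaining 2×2 game on (target 1, target 2) × (guard 1, guard 3) has no saddle point. Let the attacker play target 1 with probability p; indifference gives −6p + 10(1−p) = −p − 6(1−p), so p = 16/21.
Similarly the defender's optimal q on guard 1 is 5/21, and the value is -6·(5/21) + (-1)·(16/21) = -46/21.

-46/21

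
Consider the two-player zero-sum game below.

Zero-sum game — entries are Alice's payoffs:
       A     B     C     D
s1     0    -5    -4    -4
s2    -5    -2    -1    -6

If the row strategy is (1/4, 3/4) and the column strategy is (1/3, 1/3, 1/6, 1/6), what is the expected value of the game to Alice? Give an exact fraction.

-27/8

Against (1/3, 1/3, 1/6, 1/6), each row's expected payoff is s1: -3; s2: -7/2.
Taking the (1/4, 3/4)-weighted average: (1/4)·(-3) + (3/4)·(-7/2) = -27/8.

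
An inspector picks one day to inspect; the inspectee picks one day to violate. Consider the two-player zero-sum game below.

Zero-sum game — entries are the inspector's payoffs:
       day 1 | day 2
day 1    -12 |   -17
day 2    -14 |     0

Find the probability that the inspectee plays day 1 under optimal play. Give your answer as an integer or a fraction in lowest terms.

17/19

Row minima are -17 and -14, so the inspector's maximin is -14; column maxima are -12 and 0, so the inspectee's minimax is -12. These differ, so the equilibrium is in mixed strategies.
Let the inspectee play day 1 with probability q. The inspector is indifferent when −12q − 17(1−q) = −14q, giving q = 17/19.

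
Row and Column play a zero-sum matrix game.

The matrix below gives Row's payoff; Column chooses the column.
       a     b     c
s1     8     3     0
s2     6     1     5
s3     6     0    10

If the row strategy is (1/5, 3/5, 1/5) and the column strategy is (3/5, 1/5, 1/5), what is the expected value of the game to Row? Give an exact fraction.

Against (3/5, 1/5, 1/5), each row's expected payoff is s1: 27/5; s2: 24/5; s3: 28/5.
Taking the (1/5, 3/5, 1/5)-weighted average: (1/5)·(27/5) + (3/5)·(24/5) + (1/5)·(28/5) = 127/25.

127/25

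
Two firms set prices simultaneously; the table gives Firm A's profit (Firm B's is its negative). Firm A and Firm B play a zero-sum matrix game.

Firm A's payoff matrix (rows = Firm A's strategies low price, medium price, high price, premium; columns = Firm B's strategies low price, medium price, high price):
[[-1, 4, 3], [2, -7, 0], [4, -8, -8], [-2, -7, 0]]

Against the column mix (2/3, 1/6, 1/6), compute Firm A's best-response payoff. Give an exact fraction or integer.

low price: (-1)·(2/3) + (4)·(1/6) + (3)·(1/6) = 1/2.
medium price: (2)·(2/3) + (-7)·(1/6) + (0)·(1/6) = 1/6.
high price: (4)·(2/3) + (-8)·(1/6) + (-8)·(1/6) = 0.
premium: (-2)·(2/3) + (-7)·(1/6) + (0)·(1/6) = -5/2.
The best pure response is low price with expected payoff 1/2.

1/2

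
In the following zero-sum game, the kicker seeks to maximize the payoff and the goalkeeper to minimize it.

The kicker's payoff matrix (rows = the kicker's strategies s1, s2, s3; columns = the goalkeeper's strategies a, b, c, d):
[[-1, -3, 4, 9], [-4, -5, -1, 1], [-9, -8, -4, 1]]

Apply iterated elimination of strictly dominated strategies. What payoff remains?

Column c is strictly dominated by a for the goalkeeper (-1<4, -4<-1, -9<-4); eliminate c.
Row s3 is strictly dominated by row s1 (-1>-9, -3>-8, 9>1); eliminate s3.
Column a is strictly dominated by b for the goalkeeper (-3<-1, -5<-4); eliminate a.
Row s2 is strictly dominated by row s1 (-3>-5, 9>1); eliminate s2.
Column d is strictly dominated by b for the goalkeeper (-3<9); eliminate d.
Only (s1, b) remains, with payoff -3.

-3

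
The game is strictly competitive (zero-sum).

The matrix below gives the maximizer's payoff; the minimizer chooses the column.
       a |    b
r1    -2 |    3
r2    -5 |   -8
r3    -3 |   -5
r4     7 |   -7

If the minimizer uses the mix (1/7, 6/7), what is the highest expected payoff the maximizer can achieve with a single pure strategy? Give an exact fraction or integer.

r1: (-2)·(1/7) + (3)·(6/7) = 16/7.
r2: (-5)·(1/7) + (-8)·(6/7) = -53/7.
r3: (-3)·(1/7) + (-5)·(6/7) = -33/7.
r4: (7)·(1/7) + (-7)·(6/7) = -5.
The best pure response is r1 with expected payoff 16/7.

16/7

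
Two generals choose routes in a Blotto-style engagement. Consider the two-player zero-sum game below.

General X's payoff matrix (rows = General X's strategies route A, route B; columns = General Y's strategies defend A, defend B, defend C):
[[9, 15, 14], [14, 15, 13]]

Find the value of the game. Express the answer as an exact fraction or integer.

Column defend B is strictly dominated by defend C for General Y (it gives General X more in every row).
The remaining 2×2 game on (route A, route B) × (defend A, defend C) has no saddle point. Let General X play route A with probability p; indifference gives 9p + 14(1−p) = 14p + 13(1−p), so p = 1/6.
Similarly General Y's optimal q on defend A is 1/6, and the value is 9·(1/6) + (14)·(5/6) = 79/6.

79/6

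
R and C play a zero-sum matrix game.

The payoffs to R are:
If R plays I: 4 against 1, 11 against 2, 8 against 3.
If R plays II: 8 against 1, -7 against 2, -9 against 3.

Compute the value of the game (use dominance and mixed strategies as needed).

Column 2 is strictly dominated by 3 for C (it gives R more in every row).
The remaining 2×2 game on (I, II) × (1, 3) has no saddle point. Let R play I with probability p; indifference gives 4p + 8(1−p) = 8p − 9(1−p), so p = 17/21.
Similarly C's optimal q on 1 is 17/21, and the value is 4·(17/21) + (8)·(4/21) = 100/21.

100/21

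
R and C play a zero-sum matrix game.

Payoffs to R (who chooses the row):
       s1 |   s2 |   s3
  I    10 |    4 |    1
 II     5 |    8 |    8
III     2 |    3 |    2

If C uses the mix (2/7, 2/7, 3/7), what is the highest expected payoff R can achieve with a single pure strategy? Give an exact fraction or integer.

I: (10)·(2/7) + (4)·(2/7) + (1)·(3/7) = 31/7.
II: (5)·(2/7) + (8)·(2/7) + (8)·(3/7) = 50/7.
III: (2)·(2/7) + (3)·(2/7) + (2)·(3/7) = 16/7.
The best pure response is II with expected payoff 50/7.

50/7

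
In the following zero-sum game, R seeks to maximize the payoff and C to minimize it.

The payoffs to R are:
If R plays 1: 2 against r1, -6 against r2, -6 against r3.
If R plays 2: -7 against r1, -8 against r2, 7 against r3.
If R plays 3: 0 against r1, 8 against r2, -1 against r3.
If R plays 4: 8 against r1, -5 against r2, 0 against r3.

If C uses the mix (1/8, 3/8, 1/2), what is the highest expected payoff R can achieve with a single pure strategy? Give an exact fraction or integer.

5/2

1: (2)·(1/8) + (-6)·(3/8) + (-6)·(1/2) = -5.
2: (-7)·(1/8) + (-8)·(3/8) + (7)·(1/2) = -3/8.
3: (0)·(1/8) + (8)·(3/8) + (-1)·(1/2) = 5/2.
4: (8)·(1/8) + (-5)·(3/8) + (0)·(1/2) = -7/8.
The best pure response is 3 with expected payoff 5/2.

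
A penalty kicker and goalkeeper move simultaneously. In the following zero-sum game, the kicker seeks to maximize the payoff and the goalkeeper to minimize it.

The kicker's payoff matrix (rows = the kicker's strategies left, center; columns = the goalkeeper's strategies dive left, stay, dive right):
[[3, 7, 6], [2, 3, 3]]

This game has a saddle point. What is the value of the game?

3

Row minima: 3, 2 → the kicker's maximin is 3.
Column maxima: 3, 7, 6 → the goalkeeper's minimax is 3.
They coincide at (left, dive left), so the value is 3.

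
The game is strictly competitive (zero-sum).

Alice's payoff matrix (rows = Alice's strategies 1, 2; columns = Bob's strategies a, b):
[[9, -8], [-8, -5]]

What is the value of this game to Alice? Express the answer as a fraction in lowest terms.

-109/20

Row minima are -8 and -8, so Alice's maximin is -8; column maxima are 9 and -5, so Bob's minimax is -5. These differ, so the equilibrium is in mixed strategies.
Let Alice play 1 with probability p. Bob is indifferent when 9p − 8(1−p) = −8p − 5(1−p), giving p = 3/20.
Let Bob play a with probability q. Alice is indifferent when 9q − 8(1−q) = −8q − 5(1−q), giving q = 3/20.
The value is 9·(3/20) + (-8)·(17/20) = -109/20.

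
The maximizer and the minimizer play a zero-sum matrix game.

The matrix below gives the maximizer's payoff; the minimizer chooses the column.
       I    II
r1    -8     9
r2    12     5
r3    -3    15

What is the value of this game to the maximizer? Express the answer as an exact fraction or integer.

Row r1 is strictly dominated by row r3, so the maximizer never plays it.
The remaining 2×2 game on (r2, r3) × (I, II) has no saddle point. Let the maximizer play r2 with probability p; indifference gives 12p − 3(1−p) = 5p + 15(1−p), so p = 18/25.
Similarly the minimizer's optimal q on I is 2/5, and the value is 12·(2/5) + (5)·(3/5) = 39/5.

39/5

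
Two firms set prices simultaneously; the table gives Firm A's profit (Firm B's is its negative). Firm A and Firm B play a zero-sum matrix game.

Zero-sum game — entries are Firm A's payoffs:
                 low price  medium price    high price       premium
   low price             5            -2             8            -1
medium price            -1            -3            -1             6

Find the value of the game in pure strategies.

Row minima: -2, -3 → Firm A's maximin is -2.
Column maxima: 5, -2, 8, 6 → Firm B's minimax is -2.
They coincide at (low price, medium price), so the value is -2.

-2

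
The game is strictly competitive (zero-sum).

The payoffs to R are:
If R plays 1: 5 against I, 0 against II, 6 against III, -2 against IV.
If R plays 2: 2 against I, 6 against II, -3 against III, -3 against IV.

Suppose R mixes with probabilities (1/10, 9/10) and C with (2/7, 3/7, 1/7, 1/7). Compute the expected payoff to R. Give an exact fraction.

Against (2/7, 3/7, 1/7, 1/7), each row's expected payoff is 1: 2; 2: 16/7.
Taking the (1/10, 9/10)-weighted average: (1/10)·(2) + (9/10)·(16/7) = 79/35.

79/35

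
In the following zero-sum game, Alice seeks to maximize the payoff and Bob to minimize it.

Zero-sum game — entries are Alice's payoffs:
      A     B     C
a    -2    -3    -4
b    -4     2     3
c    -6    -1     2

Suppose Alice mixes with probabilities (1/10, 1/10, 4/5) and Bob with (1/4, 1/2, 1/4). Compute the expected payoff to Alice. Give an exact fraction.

Against (1/4, 1/2, 1/4), each row's expected payoff is a: -3; b: 3/4; c: -3/2.
Taking the (1/10, 1/10, 4/5)-weighted average: (1/10)·(-3) + (1/10)·(3/4) + (4/5)·(-3/2) = -57/40.

-57/40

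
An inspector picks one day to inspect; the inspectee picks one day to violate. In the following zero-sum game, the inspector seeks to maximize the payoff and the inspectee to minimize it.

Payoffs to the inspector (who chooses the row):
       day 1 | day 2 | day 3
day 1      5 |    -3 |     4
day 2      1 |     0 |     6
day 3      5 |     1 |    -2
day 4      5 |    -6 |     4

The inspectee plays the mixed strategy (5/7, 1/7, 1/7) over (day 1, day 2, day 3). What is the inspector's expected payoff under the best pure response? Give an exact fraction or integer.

day 1: (5)·(5/7) + (-3)·(1/7) + (4)·(1/7) = 26/7.
day 2: (1)·(5/7) + (0)·(1/7) + (6)·(1/7) = 11/7.
day 3: (5)·(5/7) + (1)·(1/7) + (-2)·(1/7) = 24/7.
day 4: (5)·(5/7) + (-6)·(1/7) + (4)·(1/7) = 23/7.
The best pure response is day 1 with expected payoff 26/7.

26/7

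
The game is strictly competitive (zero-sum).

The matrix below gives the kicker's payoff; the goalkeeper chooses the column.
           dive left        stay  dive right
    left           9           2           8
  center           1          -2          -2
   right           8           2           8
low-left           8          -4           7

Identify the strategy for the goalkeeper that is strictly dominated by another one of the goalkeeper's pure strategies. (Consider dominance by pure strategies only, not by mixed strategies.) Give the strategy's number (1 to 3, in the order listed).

1

The goalkeeper prefers columns that give the kicker less. Compare dive left with stay: 2 < 9, -2 < 1, 2 < 8, -4 < 8.
So stay strictly dominates dive left for the goalkeeper; dive left is strictly dominated.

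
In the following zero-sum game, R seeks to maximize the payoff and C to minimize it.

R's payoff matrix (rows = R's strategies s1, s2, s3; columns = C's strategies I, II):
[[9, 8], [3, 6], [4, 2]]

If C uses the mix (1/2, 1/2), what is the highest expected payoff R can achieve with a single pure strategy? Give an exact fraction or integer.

17/2

s1: (9)·(1/2) + (8)·(1/2) = 17/2.
s2: (3)·(1/2) + (6)·(1/2) = 9/2.
s3: (4)·(1/2) + (2)·(1/2) = 3.
The best pure response is s1 with expected payoff 17/2.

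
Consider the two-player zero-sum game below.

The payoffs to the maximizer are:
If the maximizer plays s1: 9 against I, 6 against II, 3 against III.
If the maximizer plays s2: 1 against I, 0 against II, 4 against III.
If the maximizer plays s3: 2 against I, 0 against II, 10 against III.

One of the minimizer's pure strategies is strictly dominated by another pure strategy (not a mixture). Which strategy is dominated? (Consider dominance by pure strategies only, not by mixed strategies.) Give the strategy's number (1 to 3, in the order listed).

The minimizer prefers columns that give the maximizer less. Compare I with II: 6 < 9, 0 < 1, 0 < 2.
So II strictly dominates I for the minimizer; I is strictly dominated.

1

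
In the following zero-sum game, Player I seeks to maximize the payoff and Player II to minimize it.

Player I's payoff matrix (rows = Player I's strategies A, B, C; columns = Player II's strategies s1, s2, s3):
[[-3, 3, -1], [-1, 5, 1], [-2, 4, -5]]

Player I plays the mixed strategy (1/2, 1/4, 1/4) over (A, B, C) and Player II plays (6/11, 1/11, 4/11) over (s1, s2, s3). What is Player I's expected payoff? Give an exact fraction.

Against (6/11, 1/11, 4/11), each row's expected payoff is A: -19/11; B: 3/11; C: -28/11.
Taking the (1/2, 1/4, 1/4)-weighted average: (1/2)·(-19/11) + (1/4)·(3/11) + (1/4)·(-28/11) = -63/44.

-63/44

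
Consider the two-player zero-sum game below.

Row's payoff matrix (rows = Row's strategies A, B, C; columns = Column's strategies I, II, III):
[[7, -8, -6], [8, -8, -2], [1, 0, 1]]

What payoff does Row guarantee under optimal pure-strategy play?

Row minima: -8, -8, 0 → Row's maximin is 0.
Column maxima: 8, 0, 1 → Column's minimax is 0.
They coincide at (C, II), so the value is 0.

0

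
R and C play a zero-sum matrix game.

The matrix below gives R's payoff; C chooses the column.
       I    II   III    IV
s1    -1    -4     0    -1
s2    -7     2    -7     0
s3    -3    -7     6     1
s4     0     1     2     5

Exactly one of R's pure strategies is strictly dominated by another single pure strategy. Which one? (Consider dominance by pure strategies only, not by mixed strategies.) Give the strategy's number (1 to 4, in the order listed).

Compare s1 with s4: 0 > -1, 1 > -4, 2 > 0, 5 > -1.
So s4 strictly dominates s1 for R; s1 is strictly dominated.

1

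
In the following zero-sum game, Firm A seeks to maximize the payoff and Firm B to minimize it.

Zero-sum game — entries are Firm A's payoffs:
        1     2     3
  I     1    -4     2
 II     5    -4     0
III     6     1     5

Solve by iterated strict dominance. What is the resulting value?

Row I is strictly dominated by row III (6>1, 1>-4, 5>2); eliminate I.
Row II is strictly dominated by row III (6>5, 1>-4, 5>0); eliminate II.
Column 3 is strictly dominated by 2 for Firm B (1<5); eliminate 3.
Column 1 is strictly dominated by 2 for Firm B (1<6); eliminate 1.
Only (III, 2) remains, with payoff 1.

1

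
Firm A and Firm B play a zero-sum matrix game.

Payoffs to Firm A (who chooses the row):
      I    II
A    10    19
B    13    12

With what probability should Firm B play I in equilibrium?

Row minima are 10 and 12, so Firm A's maximin is 12; column maxima are 13 and 19, so Firm B's minimax is 13. These differ, so the equilibrium is in mixed strategies.
Let Firm B play I with probability q. Firm A is indifferent when 10q + 19(1−q) = 13q + 12(1−q), giving q = 7/10.

7/10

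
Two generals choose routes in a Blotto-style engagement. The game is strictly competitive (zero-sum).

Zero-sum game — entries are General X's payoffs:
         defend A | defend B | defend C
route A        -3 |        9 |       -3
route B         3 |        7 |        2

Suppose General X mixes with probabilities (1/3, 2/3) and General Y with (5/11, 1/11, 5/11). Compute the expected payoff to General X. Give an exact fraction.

Against (5/11, 1/11, 5/11), each row's expected payoff is route A: -21/11; route B: 32/11.
Taking the (1/3, 2/3)-weighted average: (1/3)·(-21/11) + (2/3)·(32/11) = 43/33.

43/33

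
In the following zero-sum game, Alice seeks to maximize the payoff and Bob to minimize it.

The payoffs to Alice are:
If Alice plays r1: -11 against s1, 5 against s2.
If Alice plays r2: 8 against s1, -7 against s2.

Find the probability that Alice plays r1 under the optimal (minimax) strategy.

Row minima are -11 and -7, so Alice's maximin is -7; column maxima are 8 and 5, so Bob's minimax is 5. These differ, so the equilibrium is in mixed strategies.
Let Alice play r1 with probability p. Bob is indifferent when −11p + 8(1−p) = 5p − 7(1−p), giving p = 15/31.

15/31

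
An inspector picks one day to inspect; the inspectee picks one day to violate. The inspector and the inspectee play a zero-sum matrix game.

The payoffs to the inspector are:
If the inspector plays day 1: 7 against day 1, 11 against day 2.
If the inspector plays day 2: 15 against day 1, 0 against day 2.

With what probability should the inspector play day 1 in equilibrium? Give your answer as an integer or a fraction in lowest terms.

Row minima are 7 and 0, so the inspector's maximin is 7; column maxima are 15 and 11, so the inspectee's minimax is 11. These differ, so the equilibrium is in mixed strategies.
Let the inspector play day 1 with probability p. The inspectee is indifferent when 7p + 15(1−p) = 11p, giving p = 15/19.

15/19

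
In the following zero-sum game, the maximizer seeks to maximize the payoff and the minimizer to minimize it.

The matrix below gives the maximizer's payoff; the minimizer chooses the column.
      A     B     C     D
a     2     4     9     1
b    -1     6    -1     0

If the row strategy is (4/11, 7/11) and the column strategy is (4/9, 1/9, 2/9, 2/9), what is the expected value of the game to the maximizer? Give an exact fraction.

128/99

Against (4/9, 1/9, 2/9, 2/9), each row's expected payoff is a: 32/9; b: 0.
Taking the (4/11, 7/11)-weighted average: (4/11)·(32/9) + (7/11)·(0) = 128/99.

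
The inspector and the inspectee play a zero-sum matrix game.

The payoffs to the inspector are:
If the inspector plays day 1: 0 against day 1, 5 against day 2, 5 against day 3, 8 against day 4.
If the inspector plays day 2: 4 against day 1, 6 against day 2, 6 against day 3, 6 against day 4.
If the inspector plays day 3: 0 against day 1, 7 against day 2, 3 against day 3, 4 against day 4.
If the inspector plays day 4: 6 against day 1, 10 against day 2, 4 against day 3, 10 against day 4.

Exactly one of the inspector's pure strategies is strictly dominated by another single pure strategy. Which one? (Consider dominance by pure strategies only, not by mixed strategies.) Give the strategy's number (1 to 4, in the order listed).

3

Compare day 3 with day 4: 6 > 0, 10 > 7, 4 > 3, 10 > 4.
So day 4 strictly dominates day 3 for the inspector; day 3 is strictly dominated.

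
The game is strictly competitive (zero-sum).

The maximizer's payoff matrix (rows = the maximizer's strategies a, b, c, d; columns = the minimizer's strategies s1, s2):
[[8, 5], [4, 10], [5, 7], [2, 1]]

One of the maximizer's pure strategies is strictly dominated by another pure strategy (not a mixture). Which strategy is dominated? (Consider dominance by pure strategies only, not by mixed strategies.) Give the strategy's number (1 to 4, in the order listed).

Compare d with a: 8 > 2, 5 > 1.
So a strictly dominates d for the maximizer; d is strictly dominated.

4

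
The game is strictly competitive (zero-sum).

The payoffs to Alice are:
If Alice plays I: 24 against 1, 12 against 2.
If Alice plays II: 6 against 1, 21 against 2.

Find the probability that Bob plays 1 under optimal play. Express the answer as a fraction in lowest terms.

Row minima are 12 and 6, so Alice's maximin is 12; column maxima are 24 and 21, so Bob's minimax is 21. These differ, so the equilibrium is in mixed strategies.
Let Bob play 1 with probability q. Alice is indifferent when 24q + 12(1−q) = 6q + 21(1−q), giving q = 1/3.

1/3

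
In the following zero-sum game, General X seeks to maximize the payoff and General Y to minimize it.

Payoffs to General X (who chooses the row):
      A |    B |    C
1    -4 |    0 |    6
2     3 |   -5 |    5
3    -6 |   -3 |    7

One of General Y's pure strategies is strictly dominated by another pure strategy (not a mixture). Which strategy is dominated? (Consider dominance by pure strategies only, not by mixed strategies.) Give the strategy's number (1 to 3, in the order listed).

General Y prefers columns that give General X less. Compare C with A: -4 < 6, 3 < 5, -6 < 7.
So A strictly dominates C for General Y; C is strictly dominated.

3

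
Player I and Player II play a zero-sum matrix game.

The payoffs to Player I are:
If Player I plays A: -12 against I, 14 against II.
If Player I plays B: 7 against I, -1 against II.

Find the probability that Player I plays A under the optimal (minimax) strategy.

Row minima are -12 and -1, so Player I's maximin is -1; column maxima are 7 and 14, so Player II's minimax is 7. These differ, so the equilibrium is in mixed strategies.
Let Player I play A with probability p. Player II is indifferent when −12p + 7(1−p) = 14p − (1−p), giving p = 4/17.

4/17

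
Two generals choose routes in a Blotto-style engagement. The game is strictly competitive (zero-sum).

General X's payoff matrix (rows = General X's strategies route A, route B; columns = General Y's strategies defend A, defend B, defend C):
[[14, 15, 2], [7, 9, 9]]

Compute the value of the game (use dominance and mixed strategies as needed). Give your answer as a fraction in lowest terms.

8

Column defend B is strictly dominated by defend A for General Y (it gives General X more in every row).
The remaining 2×2 game on (route A, route B) × (defend A, defend C) has no saddle point. Let General X play route A with probability p; indifference gives 14p + 7(1−p) = 2p + 9(1−p), so p = 1/7.
Similarly General Y's optimal q on defend A is 1/2, and the value is 14·(1/2) + (2)·(1/2) = 8.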